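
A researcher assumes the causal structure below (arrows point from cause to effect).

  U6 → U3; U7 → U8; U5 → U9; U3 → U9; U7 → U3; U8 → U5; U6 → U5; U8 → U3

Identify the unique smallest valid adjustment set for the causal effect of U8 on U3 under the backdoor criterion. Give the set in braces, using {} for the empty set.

{U7}

Variables eligible for adjustment (non-descendants of U8, excluding U8 and U3): {U6, U7}.
Backdoor paths from U8 to U3:
  P1: U8 <- U7 -> U3
The empty set is not sufficient: P1 (U8 <- U7 -> U3) has no collider blocking it and no conditioned non-collider, so it is open.
Try {U7}:
  P1: blocked at fork node U7 ∈ conditioning set.
{U7} contains no descendant of U8 and blocks every backdoor path.
No other singleton works — e.g. {U6} leaves P1 open — so {U7} is the unique smallest valid adjustment set.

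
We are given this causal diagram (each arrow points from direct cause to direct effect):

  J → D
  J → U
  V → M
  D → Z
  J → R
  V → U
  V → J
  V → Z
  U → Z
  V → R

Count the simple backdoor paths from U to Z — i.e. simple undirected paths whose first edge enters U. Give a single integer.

A backdoor path from U to Z is any simple undirected path whose first edge points into U (i.e. leaves U via a parent).
Parents of U: {J, V}.
Enumerating:
  P1: U <- V -> J -> D -> Z
  P2: U <- V -> R <- J -> D -> Z
  P3: U <- V -> Z
  P4: U <- J <- V -> Z
  P5: U <- J -> R <- V -> Z
  P6: U <- J -> D -> Z
That exhausts the simple backdoor paths. Count: 6.

6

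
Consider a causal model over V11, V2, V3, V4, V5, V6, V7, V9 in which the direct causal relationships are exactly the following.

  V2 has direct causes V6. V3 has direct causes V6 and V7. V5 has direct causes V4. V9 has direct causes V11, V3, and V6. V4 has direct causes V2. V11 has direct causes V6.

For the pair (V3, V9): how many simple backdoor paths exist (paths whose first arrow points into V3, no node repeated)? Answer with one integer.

2

A backdoor path from V3 to V9 is any simple undirected path whose first edge points into V3 (i.e. leaves V3 via a parent).
Parents of V3: {V6, V7}.
Enumerating:
  P1: V3 <- V6 -> V11 -> V9
  P2: V3 <- V6 -> V9
That exhausts the simple backdoor paths. Count: 2.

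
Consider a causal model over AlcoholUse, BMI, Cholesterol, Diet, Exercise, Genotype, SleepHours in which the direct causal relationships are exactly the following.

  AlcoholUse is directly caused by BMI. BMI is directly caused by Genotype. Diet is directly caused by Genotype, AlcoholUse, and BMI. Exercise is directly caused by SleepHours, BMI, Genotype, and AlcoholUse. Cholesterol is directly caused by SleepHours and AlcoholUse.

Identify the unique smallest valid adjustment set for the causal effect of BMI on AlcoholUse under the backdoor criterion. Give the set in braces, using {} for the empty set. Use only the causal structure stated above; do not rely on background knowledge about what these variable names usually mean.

{}

Variables eligible for adjustment (non-descendants of BMI, excluding BMI and AlcoholUse): {Genotype, SleepHours}.
Backdoor paths from BMI to AlcoholUse:
  P1: BMI <- Genotype -> Diet <- AlcoholUse
  P2: BMI <- Genotype -> Exercise <- SleepHours -> Cholesterol <- AlcoholUse
  P3: BMI <- Genotype -> Exercise <- AlcoholUse
Each backdoor path contains an unconditioned collider, so every path is already blocked with the empty conditioning set:
  P1: blocked at collider Diet (neither it nor any descendant is in the conditioning set).
  P2: blocked at collider Exercise (neither it nor any descendant is in the conditioning set).
  P3: blocked at collider Exercise (neither it nor any descendant is in the conditioning set).
The empty set is therefore the unique smallest valid set.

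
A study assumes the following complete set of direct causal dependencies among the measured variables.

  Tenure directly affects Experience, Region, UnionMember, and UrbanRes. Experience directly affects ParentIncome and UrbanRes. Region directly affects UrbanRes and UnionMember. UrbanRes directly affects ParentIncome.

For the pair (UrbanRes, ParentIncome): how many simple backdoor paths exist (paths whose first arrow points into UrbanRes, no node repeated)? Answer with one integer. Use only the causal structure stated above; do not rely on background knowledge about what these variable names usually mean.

A backdoor path from UrbanRes to ParentIncome is any simple undirected path whose first edge points into UrbanRes (i.e. leaves UrbanRes via a parent).
Parents of UrbanRes: {Experience, Region, Tenure}.
Enumerating:
  P1: UrbanRes <- Tenure -> Experience -> ParentIncome
  P2: UrbanRes <- Experience -> ParentIncome
  P3: UrbanRes <- Region <- Tenure -> Experience -> ParentIncome
  P4: UrbanRes <- Region -> UnionMember <- Tenure -> Experience -> ParentIncome
That exhausts the simple backdoor paths. Count: 4.

4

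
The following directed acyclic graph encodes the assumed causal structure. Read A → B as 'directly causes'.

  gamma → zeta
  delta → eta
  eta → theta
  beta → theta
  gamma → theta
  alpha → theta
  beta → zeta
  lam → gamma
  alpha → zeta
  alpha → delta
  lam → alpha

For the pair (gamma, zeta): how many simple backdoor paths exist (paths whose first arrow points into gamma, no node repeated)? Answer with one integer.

A backdoor path from gamma to zeta is any simple undirected path whose first edge points into gamma (i.e. leaves gamma via a parent).
Parents of gamma: {lam}.
Enumerating:
  P1: gamma <- lam -> alpha -> delta -> eta -> theta <- beta -> zeta
  P2: gamma <- lam -> alpha -> theta <- beta -> zeta
  P3: gamma <- lam -> alpha -> zeta
That exhausts the simple backdoor paths. Count: 3.

3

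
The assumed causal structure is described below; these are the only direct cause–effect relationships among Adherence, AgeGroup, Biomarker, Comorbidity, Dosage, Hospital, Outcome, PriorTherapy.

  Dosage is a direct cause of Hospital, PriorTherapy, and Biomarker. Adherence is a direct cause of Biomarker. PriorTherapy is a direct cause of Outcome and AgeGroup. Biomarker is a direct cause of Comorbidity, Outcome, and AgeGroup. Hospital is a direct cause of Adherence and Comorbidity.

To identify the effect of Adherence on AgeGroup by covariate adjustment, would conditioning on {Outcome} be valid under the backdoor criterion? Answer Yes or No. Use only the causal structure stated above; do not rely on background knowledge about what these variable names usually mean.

No

Backdoor paths from Adherence to AgeGroup (paths whose first edge points into Adherence):
  P1: Adherence <- Hospital <- Dosage -> Biomarker -> Outcome <- PriorTherapy -> AgeGroup
  P2: Adherence <- Hospital <- Dosage -> Biomarker -> AgeGroup
  P3: Adherence <- Hospital <- Dosage -> PriorTherapy -> Outcome <- Biomarker -> AgeGroup
  P4: Adherence <- Hospital <- Dosage -> PriorTherapy -> AgeGroup
  P5: Adherence <- Hospital -> Comorbidity <- Biomarker <- Dosage -> PriorTherapy -> AgeGroup
  P6: Adherence <- Hospital -> Comorbidity <- Biomarker -> Outcome <- PriorTherapy -> AgeGroup
  P7: Adherence <- Hospital -> Comorbidity <- Biomarker -> AgeGroup
Condition 1 (no descendant of Adherence in the set): FAILS — Outcome is a descendant of Adherence.
Condition 2 (every backdoor path blocked by {Outcome}):
  P1: open — collider(s) Outcome are conditioned on (or have a conditioned descendant) and no non-collider on the path is in the set.
  P2: open — no interior node is in the conditioning set.
  P3: open — collider(s) Outcome are conditioned on (or have a conditioned descendant) and no non-collider on the path is in the set.
  P4: open — no interior node is in the conditioning set.
  P5: blocked at collider Comorbidity (neither it nor any descendant is in the conditioning set).
  P6: blocked at collider Comorbidity (neither it nor any descendant is in the conditioning set).
  P7: blocked at collider Comorbidity (neither it nor any descendant is in the conditioning set).
{Outcome} does not satisfy the backdoor criterion.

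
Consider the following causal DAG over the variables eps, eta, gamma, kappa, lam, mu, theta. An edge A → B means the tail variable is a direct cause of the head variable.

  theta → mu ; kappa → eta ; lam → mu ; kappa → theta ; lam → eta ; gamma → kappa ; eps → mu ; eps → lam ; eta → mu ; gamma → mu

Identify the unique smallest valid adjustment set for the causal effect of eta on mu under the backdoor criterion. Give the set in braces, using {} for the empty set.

{kappa, lam}

Variables eligible for adjustment (non-descendants of eta, excluding eta and mu): {eps, gamma, kappa, lam, theta}.
Backdoor paths from eta to mu:
  P1: eta <- kappa <- gamma -> mu
  P2: eta <- kappa -> theta -> mu
  P3: eta <- lam <- eps -> mu
  P4: eta <- lam -> mu
The empty set is not sufficient: P1 (eta <- kappa <- gamma -> mu) has no collider blocking it and no conditioned non-collider, so it is open.
Try {kappa, lam}:
  P1: blocked at chain node kappa ∈ conditioning set.
  P2: blocked at fork node kappa ∈ conditioning set.
  P3: blocked at chain node lam ∈ conditioning set.
  P4: blocked at fork node lam ∈ conditioning set.
{kappa, lam} contains no descendant of eta and blocks every backdoor path.
Every element of {kappa, lam} is needed (dropping kappa leaves P1 open; dropping lam leaves P3 open), so no proper subset is valid.
Among all size-2 subsets of the eligible variables, only {kappa, lam} blocks every backdoor path, so it is the unique smallest valid adjustment set.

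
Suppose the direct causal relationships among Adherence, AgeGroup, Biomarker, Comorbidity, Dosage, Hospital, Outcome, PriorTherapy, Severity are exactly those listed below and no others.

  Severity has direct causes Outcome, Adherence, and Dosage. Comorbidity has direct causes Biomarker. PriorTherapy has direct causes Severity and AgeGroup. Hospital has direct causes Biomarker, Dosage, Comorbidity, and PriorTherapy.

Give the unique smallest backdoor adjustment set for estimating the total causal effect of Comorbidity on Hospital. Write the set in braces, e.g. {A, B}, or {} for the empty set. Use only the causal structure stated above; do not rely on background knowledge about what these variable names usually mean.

Variables eligible for adjustment (non-descendants of Comorbidity, excluding Comorbidity and Hospital): {Adherence, AgeGroup, Biomarker, Dosage, Outcome, PriorTherapy, Severity}.
Backdoor paths from Comorbidity to Hospital:
  P1: Comorbidity <- Biomarker -> Hospital
The empty set is not sufficient: P1 (Comorbidity <- Biomarker -> Hospital) has no collider blocking it and no conditioned non-collider, so it is open.
Try {Biomarker}:
  P1: blocked at fork node Biomarker ∈ conditioning set.
{Biomarker} contains no descendant of Comorbidity and blocks every backdoor path.
No other singleton works — e.g. {Outcome} leaves P1 open — so {Biomarker} is the unique smallest valid adjustment set.

{Biomarker}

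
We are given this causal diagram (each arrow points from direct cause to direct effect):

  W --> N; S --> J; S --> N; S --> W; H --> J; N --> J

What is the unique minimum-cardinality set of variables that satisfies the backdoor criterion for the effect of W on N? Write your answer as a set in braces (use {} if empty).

Variables eligible for adjustment (non-descendants of W, excluding W and N): {H, S}.
Backdoor paths from W to N:
  P1: W <- S -> N
  P2: W <- S -> J <- N
The empty set is not sufficient: P1 (W <- S -> N) has no collider blocking it and no conditioned non-collider, so it is open.
Try {S}:
  P1: blocked at fork node S ∈ conditioning set.
  P2: blocked at fork node S ∈ conditioning set.
{S} contains no descendant of W and blocks every backdoor path.
No other singleton works — e.g. {H} leaves P1 open — so {S} is the unique smallest valid adjustment set.

{S}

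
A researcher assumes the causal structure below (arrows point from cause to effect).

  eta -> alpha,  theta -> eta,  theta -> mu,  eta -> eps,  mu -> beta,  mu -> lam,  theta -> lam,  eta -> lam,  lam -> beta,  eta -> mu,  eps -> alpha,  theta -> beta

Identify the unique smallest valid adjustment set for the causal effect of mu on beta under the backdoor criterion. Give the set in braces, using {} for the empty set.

Variables eligible for adjustment (non-descendants of mu, excluding mu and beta): {alpha, eps, eta, theta}.
Backdoor paths from mu to beta:
  P1: mu <- theta -> eta -> lam -> beta
  P2: mu <- theta -> lam -> beta
  P3: mu <- theta -> beta
  P4: mu <- eta <- theta -> lam -> beta
  P5: mu <- eta <- theta -> beta
  P6: mu <- eta -> lam <- theta -> beta
  P7: mu <- eta -> lam -> beta
The empty set is not sufficient: P1 (mu <- theta -> eta -> lam -> beta) has no collider blocking it and no conditioned non-collider, so it is open.
Try {eta, theta}:
  P1: blocked at fork node theta ∈ conditioning set.
  P2: blocked at fork node theta ∈ conditioning set.
  P3: blocked at fork node theta ∈ conditioning set.
  P4: blocked at chain node eta ∈ conditioning set.
  P5: blocked at chain node eta ∈ conditioning set.
  P6: blocked at fork node eta ∈ conditioning set.
  P7: blocked at fork node eta ∈ conditioning set.
{eta, theta} contains no descendant of mu and blocks every backdoor path.
Every element of {eta, theta} is needed (dropping eta leaves P7 open; dropping theta leaves P2 open), so no proper subset is valid.
Among all size-2 subsets of the eligible variables, only {eta, theta} blocks every backdoor path, so it is the unique smallest valid adjustment set.

{eta, theta}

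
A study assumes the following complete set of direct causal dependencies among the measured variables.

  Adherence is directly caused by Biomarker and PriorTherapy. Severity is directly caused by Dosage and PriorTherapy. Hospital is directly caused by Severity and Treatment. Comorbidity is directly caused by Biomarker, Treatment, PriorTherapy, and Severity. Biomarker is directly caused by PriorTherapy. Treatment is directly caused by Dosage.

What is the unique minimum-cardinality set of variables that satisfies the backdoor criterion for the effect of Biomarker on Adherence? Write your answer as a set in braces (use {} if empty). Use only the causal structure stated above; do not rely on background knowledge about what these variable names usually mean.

Variables eligible for adjustment (non-descendants of Biomarker, excluding Biomarker and Adherence): {Dosage, Hospital, PriorTherapy, Severity, Treatment}.
Backdoor paths from Biomarker to Adherence:
  P1: Biomarker <- PriorTherapy -> Adherence
The empty set is not sufficient: P1 (Biomarker <- PriorTherapy -> Adherence) has no collider blocking it and no conditioned non-collider, so it is open.
Try {PriorTherapy}:
  P1: blocked at fork node PriorTherapy ∈ conditioning set.
{PriorTherapy} contains no descendant of Biomarker and blocks every backdoor path.
No other singleton works — e.g. {Dosage} leaves P1 open — so {PriorTherapy} is the unique smallest valid adjustment set.

{PriorTherapy}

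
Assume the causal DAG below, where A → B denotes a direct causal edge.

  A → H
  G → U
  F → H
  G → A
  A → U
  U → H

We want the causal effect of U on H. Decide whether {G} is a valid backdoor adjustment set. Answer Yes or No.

Backdoor paths from U to H (paths whose first edge points into U):
  P1: U <- G -> A -> H
  P2: U <- A -> H
Condition 1 (no descendant of U in the set): holds — descendants of U are {H}; none are in {G}.
Condition 2 (every backdoor path blocked by {G}):
  P1: blocked at fork node G ∈ conditioning set.
  P2: open — no interior node is in the conditioning set.
{G} does not satisfy the backdoor criterion.

No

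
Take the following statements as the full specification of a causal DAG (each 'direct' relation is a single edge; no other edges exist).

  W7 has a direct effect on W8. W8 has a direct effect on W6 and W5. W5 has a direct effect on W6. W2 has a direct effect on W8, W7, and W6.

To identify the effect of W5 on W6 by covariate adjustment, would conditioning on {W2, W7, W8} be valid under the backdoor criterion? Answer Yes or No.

Backdoor paths from W5 to W6 (paths whose first edge points into W5):
  P1: W5 <- W8 <- W2 -> W6
  P2: W5 <- W8 <- W7 <- W2 -> W6
  P3: W5 <- W8 -> W6
Condition 1 (no descendant of W5 in the set): holds — descendants of W5 are {W6}; none are in {W2, W7, W8}.
Condition 2 (every backdoor path blocked by {W2, W7, W8}):
  P1: blocked at chain node W8 ∈ conditioning set.
  P2: blocked at chain node W8 ∈ conditioning set.
  P3: blocked at fork node W8 ∈ conditioning set.
{W2, W7, W8} satisfies the backdoor criterion.

Yes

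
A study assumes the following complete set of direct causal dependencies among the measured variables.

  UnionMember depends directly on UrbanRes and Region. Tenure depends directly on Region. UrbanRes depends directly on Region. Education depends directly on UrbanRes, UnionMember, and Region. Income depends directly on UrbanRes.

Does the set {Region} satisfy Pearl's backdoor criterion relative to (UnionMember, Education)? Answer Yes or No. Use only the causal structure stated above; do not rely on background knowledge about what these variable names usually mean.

Backdoor paths from UnionMember to Education (paths whose first edge points into UnionMember):
  P1: UnionMember <- Region -> UrbanRes -> Education
  P2: UnionMember <- Region -> Education
  P3: UnionMember <- UrbanRes <- Region -> Education
  P4: UnionMember <- UrbanRes -> Education
Condition 1 (no descendant of UnionMember in the set): holds — descendants of UnionMember are {Education}; none are in {Region}.
Condition 2 (every backdoor path blocked by {Region}):
  P1: blocked at fork node Region ∈ conditioning set.
  P2: blocked at fork node Region ∈ conditioning set.
  P3: blocked at fork node Region ∈ conditioning set.
  P4: open — no interior node is in the conditioning set.
{Region} does not satisfy the backdoor criterion.

No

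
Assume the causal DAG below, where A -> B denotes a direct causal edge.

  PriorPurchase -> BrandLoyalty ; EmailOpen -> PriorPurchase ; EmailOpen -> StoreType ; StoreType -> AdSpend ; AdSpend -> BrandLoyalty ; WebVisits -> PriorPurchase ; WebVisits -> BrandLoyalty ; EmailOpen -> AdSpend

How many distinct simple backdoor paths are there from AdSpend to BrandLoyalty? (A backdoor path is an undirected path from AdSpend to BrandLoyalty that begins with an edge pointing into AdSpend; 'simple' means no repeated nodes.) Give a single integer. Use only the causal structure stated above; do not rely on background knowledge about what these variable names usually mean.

A backdoor path from AdSpend to BrandLoyalty is any simple undirected path whose first edge points into AdSpend (i.e. leaves AdSpend via a parent).
Parents of AdSpend: {EmailOpen, StoreType}.
Enumerating:
  P1: AdSpend <- EmailOpen -> PriorPurchase <- WebVisits -> BrandLoyalty
  P2: AdSpend <- EmailOpen -> PriorPurchase -> BrandLoyalty
  P3: AdSpend <- StoreType <- EmailOpen -> PriorPurchase <- WebVisits -> BrandLoyalty
  P4: AdSpend <- StoreType <- EmailOpen -> PriorPurchase -> BrandLoyalty
That exhausts the simple backdoor paths. Count: 4.

4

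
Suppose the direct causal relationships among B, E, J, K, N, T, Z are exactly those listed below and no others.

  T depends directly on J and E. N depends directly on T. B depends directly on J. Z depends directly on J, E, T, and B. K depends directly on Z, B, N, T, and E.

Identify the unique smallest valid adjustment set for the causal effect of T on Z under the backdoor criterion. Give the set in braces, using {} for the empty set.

Variables eligible for adjustment (non-descendants of T, excluding T and Z): {B, E, J}.
Backdoor paths from T to Z:
  P1: T <- E -> Z
  P2: T <- E -> K <- B <- J -> Z
  P3: T <- E -> K <- B -> Z
  P4: T <- E -> K <- Z
  P5: T <- J -> B -> Z
  P6: T <- J -> B -> K <- E -> Z
  P7: T <- J -> B -> K <- Z
  P8: T <- J -> Z
The empty set is not sufficient: P1 (T <- E -> Z) has no collider blocking it and no conditioned non-collider, so it is open.
Try {E, J}:
  P1: blocked at fork node E ∈ conditioning set.
  P2: blocked at fork node E ∈ conditioning set.
  P3: blocked at fork node E ∈ conditioning set.
  P4: blocked at fork node E ∈ conditioning set.
  P5: blocked at fork node J ∈ conditioning set.
  P6: blocked at fork node J ∈ conditioning set.
  P7: blocked at fork node J ∈ conditioning set.
  P8: blocked at fork node J ∈ conditioning set.
{E, J} contains no descendant of T and blocks every backdoor path.
Every element of {E, J} is needed (dropping E leaves P1 open; dropping J leaves P5 open), so no proper subset is valid.
Among all size-2 subsets of the eligible variables, only {E, J} blocks every backdoor path, so it is the unique smallest valid adjustment set.

{E, J}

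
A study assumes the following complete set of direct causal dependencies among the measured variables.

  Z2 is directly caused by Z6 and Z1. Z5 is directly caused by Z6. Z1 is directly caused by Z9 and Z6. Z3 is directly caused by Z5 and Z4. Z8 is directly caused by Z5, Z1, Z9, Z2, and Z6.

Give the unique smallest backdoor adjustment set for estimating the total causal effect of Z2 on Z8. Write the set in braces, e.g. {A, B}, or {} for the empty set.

{Z1, Z6}

Variables eligible for adjustment (non-descendants of Z2, excluding Z2 and Z8): {Z1, Z3, Z4, Z5, Z6, Z9}.
Backdoor paths from Z2 to Z8:
  P1: Z2 <- Z6 -> Z1 <- Z9 -> Z8
  P2: Z2 <- Z6 -> Z1 -> Z8
  P3: Z2 <- Z6 -> Z5 -> Z8
  P4: Z2 <- Z6 -> Z8
  P5: Z2 <- Z1 <- Z9 -> Z8
  P6: Z2 <- Z1 <- Z6 -> Z5 -> Z8
  P7: Z2 <- Z1 <- Z6 -> Z8
  P8: Z2 <- Z1 -> Z8
The empty set is not sufficient: P2 (Z2 <- Z6 -> Z1 -> Z8) has no collider blocking it and no conditioned non-collider, so it is open.
Try {Z1, Z6}:
  P1: blocked at fork node Z6 ∈ conditioning set.
  P2: blocked at fork node Z6 ∈ conditioning set.
  P3: blocked at fork node Z6 ∈ conditioning set.
  P4: blocked at fork node Z6 ∈ conditioning set.
  P5: blocked at chain node Z1 ∈ conditioning set.
  P6: blocked at chain node Z1 ∈ conditioning set.
  P7: blocked at chain node Z1 ∈ conditioning set.
  P8: blocked at fork node Z1 ∈ conditioning set.
{Z1, Z6} contains no descendant of Z2 and blocks every backdoor path.
Every element of {Z1, Z6} is needed (dropping Z1 leaves P5 open; dropping Z6 leaves P1 open), so no proper subset is valid.
Among all size-2 subsets of the eligible variables, only {Z1, Z6} blocks every backdoor path, so it is the unique smallest valid adjustment set.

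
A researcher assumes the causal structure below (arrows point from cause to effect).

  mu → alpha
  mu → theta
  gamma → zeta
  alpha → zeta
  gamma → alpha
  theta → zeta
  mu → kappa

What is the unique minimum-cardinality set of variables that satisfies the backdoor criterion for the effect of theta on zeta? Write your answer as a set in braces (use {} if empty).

{mu}

Variables eligible for adjustment (non-descendants of theta, excluding theta and zeta): {alpha, gamma, kappa, mu}.
Backdoor paths from theta to zeta:
  P1: theta <- mu -> alpha <- gamma -> zeta
  P2: theta <- mu -> alpha -> zeta
The empty set is not sufficient: P2 (theta <- mu -> alpha -> zeta) has no collider blocking it and no conditioned non-collider, so it is open.
Try {mu}:
  P1: blocked at fork node mu ∈ conditioning set.
  P2: blocked at fork node mu ∈ conditioning set.
{mu} contains no descendant of theta and blocks every backdoor path.
No other singleton works — e.g. {kappa} leaves P2 open — so {mu} is the unique smallest valid adjustment set.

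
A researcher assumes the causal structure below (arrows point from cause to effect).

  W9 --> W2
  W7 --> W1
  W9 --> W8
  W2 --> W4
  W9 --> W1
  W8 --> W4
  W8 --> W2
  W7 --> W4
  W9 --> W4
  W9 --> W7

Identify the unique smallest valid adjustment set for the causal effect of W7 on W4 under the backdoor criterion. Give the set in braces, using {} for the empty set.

{W9}

Variables eligible for adjustment (non-descendants of W7, excluding W7 and W4): {W2, W8, W9}.
Backdoor paths from W7 to W4:
  P1: W7 <- W9 -> W8 -> W2 -> W4
  P2: W7 <- W9 -> W8 -> W4
  P3: W7 <- W9 -> W2 <- W8 -> W4
  P4: W7 <- W9 -> W2 -> W4
  P5: W7 <- W9 -> W4
The empty set is not sufficient: P1 (W7 <- W9 -> W8 -> W2 -> W4) has no collider blocking it and no conditioned non-collider, so it is open.
Try {W9}:
  P1: blocked at fork node W9 ∈ conditioning set.
  P2: blocked at fork node W9 ∈ conditioning set.
  P3: blocked at fork node W9 ∈ conditioning set.
  P4: blocked at fork node W9 ∈ conditioning set.
  P5: blocked at fork node W9 ∈ conditioning set.
{W9} contains no descendant of W7 and blocks every backdoor path.
No other singleton works — e.g. {W8} leaves P4 open — so {W9} is the unique smallest valid adjustment set.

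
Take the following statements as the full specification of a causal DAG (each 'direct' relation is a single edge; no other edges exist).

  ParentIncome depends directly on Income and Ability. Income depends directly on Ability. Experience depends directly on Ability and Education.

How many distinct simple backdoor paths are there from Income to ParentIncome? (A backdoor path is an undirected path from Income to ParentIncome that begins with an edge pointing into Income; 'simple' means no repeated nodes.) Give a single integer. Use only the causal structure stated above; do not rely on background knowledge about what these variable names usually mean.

A backdoor path from Income to ParentIncome is any simple undirected path whose first edge points into Income (i.e. leaves Income via a parent).
Parents of Income: {Ability}.
Enumerating:
  P1: Income <- Ability -> ParentIncome
That exhausts the simple backdoor paths. Count: 1.

1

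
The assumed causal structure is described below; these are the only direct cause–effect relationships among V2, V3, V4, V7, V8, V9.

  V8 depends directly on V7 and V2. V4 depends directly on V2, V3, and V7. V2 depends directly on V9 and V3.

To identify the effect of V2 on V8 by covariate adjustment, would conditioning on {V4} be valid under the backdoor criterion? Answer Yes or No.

No

Backdoor paths from V2 to V8 (paths whose first edge points into V2):
  P1: V2 <- V3 -> V4 <- V7 -> V8
Condition 1 (no descendant of V2 in the set): FAILS — V4 is a descendant of V2.
Condition 2 (every backdoor path blocked by {V4}):
  P1: open — collider(s) V4 are conditioned on (or have a conditioned descendant) and no non-collider on the path is in the set.
{V4} does not satisfy the backdoor criterion.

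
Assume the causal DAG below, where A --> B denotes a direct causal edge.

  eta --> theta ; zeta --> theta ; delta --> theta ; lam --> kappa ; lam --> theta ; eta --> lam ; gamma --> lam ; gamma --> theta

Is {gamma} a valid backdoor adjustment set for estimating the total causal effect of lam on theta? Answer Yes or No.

No

Backdoor paths from lam to theta (paths whose first edge points into lam):
  P1: lam <- eta -> theta
  P2: lam <- gamma -> theta
Condition 1 (no descendant of lam in the set): holds — descendants of lam are {kappa, theta}; none are in {gamma}.
Condition 2 (every backdoor path blocked by {gamma}):
  P1: open — no interior node is in the conditioning set.
  P2: blocked at fork node gamma ∈ conditioning set.
{gamma} does not satisfy the backdoor criterion.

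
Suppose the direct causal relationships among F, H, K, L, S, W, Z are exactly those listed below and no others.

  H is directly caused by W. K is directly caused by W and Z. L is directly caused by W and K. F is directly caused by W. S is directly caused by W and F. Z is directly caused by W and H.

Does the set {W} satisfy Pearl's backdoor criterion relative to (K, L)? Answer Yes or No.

Backdoor paths from K to L (paths whose first edge points into K):
  P1: K <- W -> L
  P2: K <- Z <- W -> L
  P3: K <- Z <- H <- W -> L
Condition 1 (no descendant of K in the set): holds — descendants of K are {L}; none are in {W}.
Condition 2 (every backdoor path blocked by {W}):
  P1: blocked at fork node W ∈ conditioning set.
  P2: blocked at fork node W ∈ conditioning set.
  P3: blocked at fork node W ∈ conditioning set.
{W} satisfies the backdoor criterion.

Yes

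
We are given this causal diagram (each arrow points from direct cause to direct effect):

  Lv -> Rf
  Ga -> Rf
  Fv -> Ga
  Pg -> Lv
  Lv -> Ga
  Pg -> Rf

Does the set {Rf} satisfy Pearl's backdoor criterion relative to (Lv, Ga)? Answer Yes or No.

No

Backdoor paths from Lv to Ga (paths whose first edge points into Lv):
  P1: Lv <- Pg -> Rf <- Ga
Condition 1 (no descendant of Lv in the set): FAILS — Rf is a descendant of Lv.
Condition 2 (every backdoor path blocked by {Rf}):
  P1: open — collider(s) Rf are conditioned on (or have a conditioned descendant) and no non-collider on the path is in the set.
{Rf} does not satisfy the backdoor criterion.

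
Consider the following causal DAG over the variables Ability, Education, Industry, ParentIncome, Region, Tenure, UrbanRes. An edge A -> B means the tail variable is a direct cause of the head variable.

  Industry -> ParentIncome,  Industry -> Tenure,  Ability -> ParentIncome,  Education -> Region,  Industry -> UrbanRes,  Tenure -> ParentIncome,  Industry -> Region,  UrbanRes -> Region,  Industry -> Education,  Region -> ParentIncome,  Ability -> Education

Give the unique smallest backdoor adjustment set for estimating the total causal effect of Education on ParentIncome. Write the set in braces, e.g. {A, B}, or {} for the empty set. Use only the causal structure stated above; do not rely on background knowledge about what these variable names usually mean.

Variables eligible for adjustment (non-descendants of Education, excluding Education and ParentIncome): {Ability, Industry, Tenure, UrbanRes}.
Backdoor paths from Education to ParentIncome:
  P1: Education <- Industry -> UrbanRes -> Region -> ParentIncome
  P2: Education <- Industry -> Region -> ParentIncome
  P3: Education <- Industry -> Tenure -> ParentIncome
  P4: Education <- Industry -> ParentIncome
  P5: Education <- Ability -> ParentIncome
The empty set is not sufficient: P1 (Education <- Industry -> UrbanRes -> Region -> ParentIncome) has no collider blocking it and no conditioned non-collider, so it is open.
Try {Ability, Industry}:
  P1: blocked at fork node Industry ∈ conditioning set.
  P2: blocked at fork node Industry ∈ conditioning set.
  P3: blocked at fork node Industry ∈ conditioning set.
  P4: blocked at fork node Industry ∈ conditioning set.
  P5: blocked at fork node Ability ∈ conditioning set.
{Ability, Industry} contains no descendant of Education and blocks every backdoor path.
Every element of {Ability, Industry} is needed (dropping Ability leaves P5 open; dropping Industry leaves P1 open), so no proper subset is valid.
Among all size-2 subsets of the eligible variables, only {Ability, Industry} blocks every backdoor path, so it is the unique smallest valid adjustment set.

{Ability, Industry}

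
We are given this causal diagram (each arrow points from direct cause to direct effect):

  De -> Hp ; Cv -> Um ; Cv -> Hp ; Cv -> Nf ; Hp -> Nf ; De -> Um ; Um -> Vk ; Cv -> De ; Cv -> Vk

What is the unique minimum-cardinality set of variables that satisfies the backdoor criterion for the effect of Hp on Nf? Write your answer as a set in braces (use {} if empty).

Variables eligible for adjustment (non-descendants of Hp, excluding Hp and Nf): {Cv, De, Um, Vk}.
Backdoor paths from Hp to Nf:
  P1: Hp <- Cv -> Nf
  P2: Hp <- De <- Cv -> Nf
  P3: Hp <- De -> Um <- Cv -> Nf
  P4: Hp <- De -> Um -> Vk <- Cv -> Nf
The empty set is not sufficient: P1 (Hp <- Cv -> Nf) has no collider blocking it and no conditioned non-collider, so it is open.
Try {Cv}:
  P1: blocked at fork node Cv ∈ conditioning set.
  P2: blocked at fork node Cv ∈ conditioning set.
  P3: blocked at collider Um (neither it nor any descendant is in the conditioning set).
  P4: blocked at collider Vk (neither it nor any descendant is in the conditioning set).
{Cv} contains no descendant of Hp and blocks every backdoor path.
No other singleton works — e.g. {De} leaves P1 open — so {Cv} is the unique smallest valid adjustment set.

{Cv}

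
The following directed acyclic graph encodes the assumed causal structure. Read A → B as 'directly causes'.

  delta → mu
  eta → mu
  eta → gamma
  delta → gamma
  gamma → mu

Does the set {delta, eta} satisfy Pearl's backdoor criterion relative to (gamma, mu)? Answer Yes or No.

Yes

Backdoor paths from gamma to mu (paths whose first edge points into gamma):
  P1: gamma <- delta -> mu
  P2: gamma <- eta -> mu
Condition 1 (no descendant of gamma in the set): holds — descendants of gamma are {mu}; none are in {delta, eta}.
Condition 2 (every backdoor path blocked by {delta, eta}):
  P1: blocked at fork node delta ∈ conditioning set.
  P2: blocked at fork node eta ∈ conditioning set.
{delta, eta} satisfies the backdoor criterion.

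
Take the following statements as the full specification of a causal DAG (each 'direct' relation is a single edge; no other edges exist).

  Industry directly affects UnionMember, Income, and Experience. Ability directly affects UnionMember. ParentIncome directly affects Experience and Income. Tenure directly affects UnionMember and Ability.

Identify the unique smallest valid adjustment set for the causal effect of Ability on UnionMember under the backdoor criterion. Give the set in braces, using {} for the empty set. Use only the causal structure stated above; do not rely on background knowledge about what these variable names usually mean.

{Tenure}

Variables eligible for adjustment (non-descendants of Ability, excluding Ability and UnionMember): {Experience, Income, Industry, ParentIncome, Tenure}.
Backdoor paths from Ability to UnionMember:
  P1: Ability <- Tenure -> UnionMember
The empty set is not sufficient: P1 (Ability <- Tenure -> UnionMember) has no collider blocking it and no conditioned non-collider, so it is open.
Try {Tenure}:
  P1: blocked at fork node Tenure ∈ conditioning set.
{Tenure} contains no descendant of Ability and blocks every backdoor path.
No other singleton works — e.g. {Industry} leaves P1 open — so {Tenure} is the unique smallest valid adjustment set.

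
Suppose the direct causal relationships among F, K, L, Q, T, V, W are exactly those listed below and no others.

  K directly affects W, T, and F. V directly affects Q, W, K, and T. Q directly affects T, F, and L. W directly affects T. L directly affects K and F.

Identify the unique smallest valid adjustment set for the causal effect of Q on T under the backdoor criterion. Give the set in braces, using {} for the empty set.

{V}

Variables eligible for adjustment (non-descendants of Q, excluding Q and T): {V}.
Backdoor paths from Q to T:
  P1: Q <- V -> K -> W -> T
  P2: Q <- V -> K -> T
  P3: Q <- V -> W <- K -> T
  P4: Q <- V -> W -> T
  P5: Q <- V -> T
The empty set is not sufficient: P1 (Q <- V -> K -> W -> T) has no collider blocking it and no conditioned non-collider, so it is open.
Try {V}:
  P1: blocked at fork node V ∈ conditioning set.
  P2: blocked at fork node V ∈ conditioning set.
  P3: blocked at fork node V ∈ conditioning set.
  P4: blocked at fork node V ∈ conditioning set.
  P5: blocked at fork node V ∈ conditioning set.
{V} contains no descendant of Q and blocks every backdoor path.
{V} is the unique smallest valid adjustment set.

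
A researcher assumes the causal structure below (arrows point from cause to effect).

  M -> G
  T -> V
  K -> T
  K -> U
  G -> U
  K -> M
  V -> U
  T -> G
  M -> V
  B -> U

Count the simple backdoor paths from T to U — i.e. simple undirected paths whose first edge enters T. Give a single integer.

A backdoor path from T to U is any simple undirected path whose first edge points into T (i.e. leaves T via a parent).
Parents of T: {K}.
Enumerating:
  P1: T <- K -> M -> G -> U
  P2: T <- K -> M -> V -> U
  P3: T <- K -> U
That exhausts the simple backdoor paths. Count: 3.

3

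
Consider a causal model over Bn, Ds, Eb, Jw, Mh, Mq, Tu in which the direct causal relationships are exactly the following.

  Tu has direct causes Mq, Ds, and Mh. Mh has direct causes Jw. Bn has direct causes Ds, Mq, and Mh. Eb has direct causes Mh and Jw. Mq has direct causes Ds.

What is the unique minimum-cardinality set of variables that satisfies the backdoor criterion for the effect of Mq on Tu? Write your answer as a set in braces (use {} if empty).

Variables eligible for adjustment (non-descendants of Mq, excluding Mq and Tu): {Ds, Eb, Jw, Mh}.
Backdoor paths from Mq to Tu:
  P1: Mq <- Ds -> Tu
  P2: Mq <- Ds -> Bn <- Mh -> Tu
The empty set is not sufficient: P1 (Mq <- Ds -> Tu) has no collider blocking it and no conditioned non-collider, so it is open.
Try {Ds}:
  P1: blocked at fork node Ds ∈ conditioning set.
  P2: blocked at fork node Ds ∈ conditioning set.
{Ds} contains no descendant of Mq and blocks every backdoor path.
No other singleton works — e.g. {Jw} leaves P1 open — so {Ds} is the unique smallest valid adjustment set.

{Ds}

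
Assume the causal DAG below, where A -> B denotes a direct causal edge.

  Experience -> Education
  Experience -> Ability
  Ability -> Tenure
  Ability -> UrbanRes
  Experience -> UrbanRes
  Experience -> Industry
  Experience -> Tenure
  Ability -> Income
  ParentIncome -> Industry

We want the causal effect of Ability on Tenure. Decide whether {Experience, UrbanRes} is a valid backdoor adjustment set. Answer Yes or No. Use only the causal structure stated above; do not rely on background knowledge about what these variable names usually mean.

No

Backdoor paths from Ability to Tenure (paths whose first edge points into Ability):
  P1: Ability <- Experience -> Tenure
Condition 1 (no descendant of Ability in the set): FAILS — UrbanRes is a descendant of Ability.
Condition 2 (every backdoor path blocked by {Experience, UrbanRes}):
  P1: blocked at fork node Experience ∈ conditioning set.
{Experience, UrbanRes} does not satisfy the backdoor criterion.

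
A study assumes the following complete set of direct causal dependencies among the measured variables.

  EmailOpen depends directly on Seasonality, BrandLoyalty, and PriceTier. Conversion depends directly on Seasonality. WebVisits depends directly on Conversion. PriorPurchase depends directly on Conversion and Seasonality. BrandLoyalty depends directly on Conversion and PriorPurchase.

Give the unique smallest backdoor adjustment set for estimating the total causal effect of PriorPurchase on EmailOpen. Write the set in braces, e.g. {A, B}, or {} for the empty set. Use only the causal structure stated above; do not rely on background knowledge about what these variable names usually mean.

Variables eligible for adjustment (non-descendants of PriorPurchase, excluding PriorPurchase and EmailOpen): {Conversion, PriceTier, Seasonality, WebVisits}.
Backdoor paths from PriorPurchase to EmailOpen:
  P1: PriorPurchase <- Seasonality -> Conversion -> BrandLoyalty -> EmailOpen
  P2: PriorPurchase <- Seasonality -> EmailOpen
  P3: PriorPurchase <- Conversion <- Seasonality -> EmailOpen
  P4: PriorPurchase <- Conversion -> BrandLoyalty -> EmailOpen
The empty set is not sufficient: P1 (PriorPurchase <- Seasonality -> Conversion -> BrandLoyalty -> EmailOpen) has no collider blocking it and no conditioned non-collider, so it is open.
Try {Conversion, Seasonality}:
  P1: blocked at fork node Seasonality ∈ conditioning set.
  P2: blocked at fork node Seasonality ∈ conditioning set.
  P3: blocked at chain node Conversion ∈ conditioning set.
  P4: blocked at fork node Conversion ∈ conditioning set.
{Conversion, Seasonality} contains no descendant of PriorPurchase and blocks every backdoor path.
Every element of {Conversion, Seasonality} is needed (dropping Conversion leaves P4 open; dropping Seasonality leaves P2 open), so no proper subset is valid.
Among all size-2 subsets of the eligible variables, only {Conversion, Seasonality} blocks every backdoor path, so it is the unique smallest valid adjustment set.

{Conversion, Seasonality}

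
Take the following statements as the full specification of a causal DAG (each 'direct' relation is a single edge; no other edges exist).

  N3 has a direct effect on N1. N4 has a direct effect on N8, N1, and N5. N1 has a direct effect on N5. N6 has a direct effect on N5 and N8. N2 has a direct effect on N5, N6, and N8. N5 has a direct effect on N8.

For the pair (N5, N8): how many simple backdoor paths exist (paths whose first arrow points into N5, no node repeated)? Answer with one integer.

6

A backdoor path from N5 to N8 is any simple undirected path whose first edge points into N5 (i.e. leaves N5 via a parent).
Parents of N5: {N1, N2, N4, N6}.
Enumerating:
  P1: N5 <- N4 -> N8
  P2: N5 <- N2 -> N6 -> N8
  P3: N5 <- N2 -> N8
  P4: N5 <- N1 <- N4 -> N8
  P5: N5 <- N6 <- N2 -> N8
  P6: N5 <- N6 -> N8
That exhausts the simple backdoor paths. Count: 6.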